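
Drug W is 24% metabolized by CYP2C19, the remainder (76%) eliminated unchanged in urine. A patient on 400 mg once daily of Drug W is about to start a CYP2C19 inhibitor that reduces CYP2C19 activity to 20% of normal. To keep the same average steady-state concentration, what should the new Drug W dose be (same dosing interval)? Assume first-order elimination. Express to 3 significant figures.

323 mg

CYP2C19: 0.24 × 0.2 = 0.048
Other: 0.76 (unchanged)
CL_new/CL_old = 0.048 + 0.76 = 0.808.
To maintain the same steady-state level, dose must scale with clearance: new dose = 400 × 0.808 = 323 mg.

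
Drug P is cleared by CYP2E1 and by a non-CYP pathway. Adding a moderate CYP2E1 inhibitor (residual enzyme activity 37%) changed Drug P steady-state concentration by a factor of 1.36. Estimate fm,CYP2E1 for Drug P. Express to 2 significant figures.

CL'/CL = 1 / 1.36 = 0.7353
0.37·fm + (1 − fm) = 0.7353
fm = (0.7353 − 1) / (0.37 − 1) = 0.42

0.42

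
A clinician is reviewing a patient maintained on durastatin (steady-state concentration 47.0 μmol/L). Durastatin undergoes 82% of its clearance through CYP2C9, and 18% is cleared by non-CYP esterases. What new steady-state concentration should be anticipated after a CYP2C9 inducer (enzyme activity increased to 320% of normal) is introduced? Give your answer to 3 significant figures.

16.8 μmol/L

The CYP2C9 pathway (82% of clearance) rises to 3.2× activity: 0.82 × 3.2 = 2.624.
The remaining 18% of clearance is unaffected.
New clearance relative to baseline: 2.624 + 0.18 = 2.804.
Steady-state concentration ∝ 1/CL, so new value = 47.0 / 2.804 = 16.8 μmol/L.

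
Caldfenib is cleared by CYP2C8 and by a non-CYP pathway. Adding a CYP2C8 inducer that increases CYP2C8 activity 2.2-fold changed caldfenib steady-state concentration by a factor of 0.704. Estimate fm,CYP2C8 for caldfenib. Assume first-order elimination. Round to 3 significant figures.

0.350

CL'/CL = 1 / 0.704 = 1.42
2.2·fm + (1 − fm) = 1.42
fm = (1.42 − 1) / (2.2 − 1) = 0.350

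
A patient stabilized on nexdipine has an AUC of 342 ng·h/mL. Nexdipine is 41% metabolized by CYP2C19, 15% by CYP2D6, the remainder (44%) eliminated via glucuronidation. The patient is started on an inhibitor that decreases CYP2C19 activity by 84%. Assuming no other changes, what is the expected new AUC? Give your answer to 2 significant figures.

5.2 × 10² ng·h/mL

The CYP2C19 pathway (41% of clearance) falls to 0.16× activity: 0.41 × 0.16 = 0.0656.
CYP2D6 (15%) and the residual 44% are unaffected.
Relative clearance = 0.0656 + 0.15 + 0.44 = 0.6556.
AUC ∝ 1/CL, so new value = 342 / 0.6556 = 5.2 × 10² ng·h/mL.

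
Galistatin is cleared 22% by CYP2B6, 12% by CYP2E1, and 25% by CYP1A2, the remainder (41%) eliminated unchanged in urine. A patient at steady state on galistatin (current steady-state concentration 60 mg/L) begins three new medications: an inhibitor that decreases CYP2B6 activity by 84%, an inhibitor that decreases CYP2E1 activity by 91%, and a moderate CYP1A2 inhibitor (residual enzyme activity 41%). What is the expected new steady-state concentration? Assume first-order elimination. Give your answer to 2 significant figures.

The CYP2B6 pathway (22% of clearance) drops to 0.16× activity: 0.22 × 0.16 = 0.0352.
The CYP2E1 pathway (12% of clearance) falls to 0.09× activity: 0.12 × 0.09 = 0.0108.
The CYP1A2 pathway (25% of clearance) falls to 0.41× activity: 0.25 × 0.41 = 0.1025.
The remaining 41% of clearance is unaffected.
New clearance relative to baseline: 0.0352 + 0.0108 + 0.1025 + 0.41 = 0.5585.
New steady-state concentration = 60 / 0.5585 = 1.1 × 10² mg/L (concentration scales inversely with clearance).

1.1 × 10² mg/L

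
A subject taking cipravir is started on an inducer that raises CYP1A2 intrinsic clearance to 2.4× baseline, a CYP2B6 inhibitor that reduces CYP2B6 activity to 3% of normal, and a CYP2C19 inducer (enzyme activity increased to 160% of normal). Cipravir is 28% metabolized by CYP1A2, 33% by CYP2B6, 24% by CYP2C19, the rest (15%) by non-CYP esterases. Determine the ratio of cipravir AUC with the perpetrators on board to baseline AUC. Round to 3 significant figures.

The CYP1A2 pathway (28% of clearance) increases to 2.4× activity: 0.28 × 2.4 = 0.672.
The CYP2B6 pathway (33% of clearance) is reduced to 0.03× activity: 0.33 × 0.03 = 0.0099.
The CYP2C19 pathway (24% of clearance) is boosted to 1.6× activity: 0.24 × 1.6 = 0.384.
Non-CYP routes (15%) are unchanged.
CL_new/CL_old = 0.672 + 0.0099 + 0.384 + 0.15 = 1.2159.
AUC ∝ 1/CL: fold-change = 1 / 1.2159 = 0.822.

0.822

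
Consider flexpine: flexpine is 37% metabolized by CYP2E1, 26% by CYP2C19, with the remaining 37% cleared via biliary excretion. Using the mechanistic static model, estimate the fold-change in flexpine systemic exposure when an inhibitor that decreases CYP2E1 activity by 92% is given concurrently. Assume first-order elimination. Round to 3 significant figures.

The CYP2E1 pathway (37% of clearance) drops to 0.08× activity: 0.37 × 0.08 = 0.0296.
CYP2C19 (26%) and the residual 37% are unaffected.
New clearance relative to baseline: 0.0296 + 0.26 + 0.37 = 0.6596.
Systemic exposure is inversely proportional to clearance, so the fold-change is 1 / 0.6596 = 1.52.

1.52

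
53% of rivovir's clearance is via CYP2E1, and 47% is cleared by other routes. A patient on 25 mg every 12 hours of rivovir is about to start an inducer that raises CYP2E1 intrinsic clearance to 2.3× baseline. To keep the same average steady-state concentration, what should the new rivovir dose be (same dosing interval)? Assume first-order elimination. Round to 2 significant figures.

The CYP2E1 pathway (53% of clearance) increases to 2.3× activity: 0.53 × 2.3 = 1.219.
Non-CYP routes (47%) are unchanged.
New clearance relative to baseline: 1.219 + 0.47 = 1.689.
Exposure is unchanged when dose changes in proportion to clearance. New dose = 25 mg × 1.689 = 42 mg.

42 mg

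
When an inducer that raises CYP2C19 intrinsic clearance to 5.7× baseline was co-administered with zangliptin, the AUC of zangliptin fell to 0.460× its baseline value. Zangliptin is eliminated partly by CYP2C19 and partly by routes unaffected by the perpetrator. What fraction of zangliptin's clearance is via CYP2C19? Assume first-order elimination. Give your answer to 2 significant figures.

0.25

Write x for the fraction cleared via CYP2C19. The observed AUC change means clearance rose to 1/0.460 = 2.174 of baseline.
Only the CYP2C19 route changed, so 2.174 = x·5.7 + (1 − x), giving x = 0.25.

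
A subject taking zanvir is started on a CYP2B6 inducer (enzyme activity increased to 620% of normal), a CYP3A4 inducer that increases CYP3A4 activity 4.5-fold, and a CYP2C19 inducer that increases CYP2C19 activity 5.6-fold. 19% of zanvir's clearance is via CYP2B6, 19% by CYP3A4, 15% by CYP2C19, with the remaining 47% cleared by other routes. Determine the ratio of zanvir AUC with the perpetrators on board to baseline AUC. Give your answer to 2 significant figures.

0.30

The CYP2B6 pathway (19% of clearance) is boosted to 6.2× activity: 0.19 × 6.2 = 1.178.
The CYP3A4 pathway (19% of clearance) rises to 4.5× activity: 0.19 × 4.5 = 0.855.
The CYP2C19 pathway (15% of clearance) rises to 5.6× activity: 0.15 × 5.6 = 0.84.
Non-CYP routes (47%) are unchanged.
Relative clearance = 1.178 + 0.855 + 0.84 + 0.47 = 3.343.
Because AUC varies inversely with clearance, the combined effect is 1 / 3.343 = 0.30.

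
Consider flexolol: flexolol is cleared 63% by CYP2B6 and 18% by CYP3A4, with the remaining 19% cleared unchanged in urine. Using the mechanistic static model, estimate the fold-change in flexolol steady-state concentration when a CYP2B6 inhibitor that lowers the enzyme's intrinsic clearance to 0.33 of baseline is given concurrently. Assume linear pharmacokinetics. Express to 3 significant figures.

The CYP2B6 pathway (63% of clearance) falls to 0.33× activity: 0.63 × 0.33 = 0.2079.
CYP3A4 (18%) and the residual 19% are unaffected.
New clearance relative to baseline: 0.2079 + 0.18 + 0.19 = 0.5779.
Steady-state concentration is inversely proportional to clearance, so the fold-change is 1 / 0.5779 = 1.73.

1.73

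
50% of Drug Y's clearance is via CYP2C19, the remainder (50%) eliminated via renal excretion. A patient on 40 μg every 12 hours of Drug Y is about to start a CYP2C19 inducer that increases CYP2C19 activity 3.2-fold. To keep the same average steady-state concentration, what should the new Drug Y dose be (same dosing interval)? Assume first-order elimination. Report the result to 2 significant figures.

84 μg

The CYP2C19 pathway (50% of clearance) increases to 3.2× activity: 0.5 × 3.2 = 1.6.
The remaining 50% of clearance is unaffected.
CL_new/CL_old = 1.6 + 0.5 = 2.1.
To maintain the same steady-state level, dose must scale with clearance: new dose = 40 × 2.1 = 84 μg.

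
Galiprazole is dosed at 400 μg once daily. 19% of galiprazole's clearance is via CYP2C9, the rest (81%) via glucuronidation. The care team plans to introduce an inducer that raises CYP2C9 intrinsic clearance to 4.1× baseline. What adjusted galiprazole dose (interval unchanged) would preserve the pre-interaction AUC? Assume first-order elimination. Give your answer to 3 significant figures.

The CYP2C9 pathway (19% of clearance) is boosted to 4.1× activity: 0.19 × 4.1 = 0.779.
The remaining 81% of clearance is unaffected.
CL_new/CL_old = 0.779 + 0.81 = 1.589.
To maintain the same steady-state level, dose must scale with clearance: new dose = 400 × 1.589 = 636 μg.

636 μg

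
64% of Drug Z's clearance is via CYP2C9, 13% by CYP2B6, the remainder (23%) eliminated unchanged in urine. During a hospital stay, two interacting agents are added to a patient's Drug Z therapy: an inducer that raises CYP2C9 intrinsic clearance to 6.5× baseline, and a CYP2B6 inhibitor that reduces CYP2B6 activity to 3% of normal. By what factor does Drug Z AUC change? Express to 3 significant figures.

0.228

The CYP2C9 pathway (64% of clearance) is boosted to 6.5× activity: 0.64 × 6.5 = 4.16.
The CYP2B6 pathway (13% of clearance) drops to 0.03× activity: 0.13 × 0.03 = 0.0039.
Non-CYP routes (23%) are unchanged.
New clearance relative to baseline: 4.16 + 0.0039 + 0.23 = 4.3939.
Because AUC varies inversely with clearance, the combined effect is 1 / 4.3939 = 0.228.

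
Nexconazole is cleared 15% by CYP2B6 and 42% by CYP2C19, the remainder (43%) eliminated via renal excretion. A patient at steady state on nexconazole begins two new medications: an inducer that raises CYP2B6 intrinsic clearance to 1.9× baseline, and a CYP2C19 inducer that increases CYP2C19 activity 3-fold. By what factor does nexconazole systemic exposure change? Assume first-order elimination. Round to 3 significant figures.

The CYP2B6 pathway (15% of clearance) rises to 1.9× activity: 0.15 × 1.9 = 0.285.
The CYP2C19 pathway (42% of clearance) increases to 3× activity: 0.42 × 3 = 1.26.
The remaining 43% of clearance is unaffected.
Relative clearance = 0.285 + 1.26 + 0.43 = 1.975.
Because systemic exposure varies inversely with clearance, the combined effect is 1 / 1.975 = 0.506.

0.506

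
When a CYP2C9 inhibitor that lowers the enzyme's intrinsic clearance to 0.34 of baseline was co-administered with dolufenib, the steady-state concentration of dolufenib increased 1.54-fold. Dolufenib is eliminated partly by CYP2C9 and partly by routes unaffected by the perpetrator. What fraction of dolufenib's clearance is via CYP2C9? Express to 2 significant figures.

0.53

Call the CYP2C9 fraction fm. After the interaction, CL_new/CL_old = fm × 0.34 + (1 − fm).
Steady-state concentration ratio = 1 / (new CL fraction), so new CL fraction = 1 / 1.54 = 0.6494.
fm × 0.34 + 1 − fm = 0.6494  ⇒  fm × (0.34 − 1) = −0.3506  ⇒  fm = 0.53.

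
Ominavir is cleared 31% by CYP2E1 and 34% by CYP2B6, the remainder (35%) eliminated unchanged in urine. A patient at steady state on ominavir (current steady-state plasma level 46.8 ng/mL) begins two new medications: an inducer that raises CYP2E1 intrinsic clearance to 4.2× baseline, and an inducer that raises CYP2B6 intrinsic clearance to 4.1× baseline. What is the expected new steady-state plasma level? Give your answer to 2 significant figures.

15 ng/mL

The CYP2E1 pathway (31% of clearance) is boosted to 4.2× activity: 0.31 × 4.2 = 1.302.
The CYP2B6 pathway (34% of clearance) is boosted to 4.1× activity: 0.34 × 4.1 = 1.394.
The remaining 35% of clearance is unaffected.
CL_new/CL_old = 1.302 + 1.394 + 0.35 = 3.046.
New steady-state plasma level = 46.8 / 3.046 = 15 ng/mL (concentration scales inversely with clearance).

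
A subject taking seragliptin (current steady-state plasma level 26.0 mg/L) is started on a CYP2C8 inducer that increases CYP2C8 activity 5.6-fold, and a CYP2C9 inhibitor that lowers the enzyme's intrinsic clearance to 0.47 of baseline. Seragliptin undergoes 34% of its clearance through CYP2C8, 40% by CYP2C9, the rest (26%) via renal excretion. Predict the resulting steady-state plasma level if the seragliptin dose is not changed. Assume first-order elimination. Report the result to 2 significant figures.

11 mg/L

The CYP2C8 pathway (34% of clearance) rises to 5.6× activity: 0.34 × 5.6 = 1.904.
The CYP2C9 pathway (40% of clearance) drops to 0.47× activity: 0.4 × 0.47 = 0.188.
Non-CYP routes (26%) are unchanged.
Relative clearance = 1.904 + 0.188 + 0.26 = 2.352.
Steady-state plasma level ∝ 1/CL: new value = 26.0 / 2.352 = 11 mg/L.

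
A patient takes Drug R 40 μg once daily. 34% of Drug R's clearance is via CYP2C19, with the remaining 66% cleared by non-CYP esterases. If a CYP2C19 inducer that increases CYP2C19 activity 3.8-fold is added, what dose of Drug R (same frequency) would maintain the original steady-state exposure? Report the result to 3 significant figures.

78.1 μg

CYP2C19: 0.34 × 3.8 = 1.292
Other: 0.66 (unchanged)
CL_new/CL_old = 1.292 + 0.66 = 1.952.
Css,avg = (dose rate)/CL, so holding Css fixed requires dose ∝ CL: 40 × 1.952 = 78.1 μg.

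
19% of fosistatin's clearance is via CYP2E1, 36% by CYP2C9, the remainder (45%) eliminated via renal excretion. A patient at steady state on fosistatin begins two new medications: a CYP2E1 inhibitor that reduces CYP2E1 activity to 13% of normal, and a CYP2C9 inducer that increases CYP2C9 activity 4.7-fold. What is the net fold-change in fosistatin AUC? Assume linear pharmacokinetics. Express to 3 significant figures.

The CYP2E1 pathway (19% of clearance) is reduced to 0.13× activity: 0.19 × 0.13 = 0.0247.
The CYP2C9 pathway (36% of clearance) increases to 4.7× activity: 0.36 × 4.7 = 1.692.
The remaining 45% of clearance is unaffected.
Relative clearance = 0.0247 + 1.692 + 0.45 = 2.1667.
Net AUC ratio = 1 / 2.1667 = 0.462.

0.462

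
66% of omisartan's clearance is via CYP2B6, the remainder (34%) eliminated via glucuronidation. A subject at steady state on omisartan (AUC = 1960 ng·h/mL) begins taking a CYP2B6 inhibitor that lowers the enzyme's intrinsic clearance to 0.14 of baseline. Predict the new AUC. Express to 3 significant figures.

CYP2B6: 0.66 × 0.14 = 0.0924
Other: 0.34 (unchanged)
Relative clearance = 0.0924 + 0.34 = 0.4324.
AUC ∝ 1/CL, so new value = 1960 / 0.4324 = 4.53 × 10³ ng·h/mL.

4.53 × 10³ ng·h/mL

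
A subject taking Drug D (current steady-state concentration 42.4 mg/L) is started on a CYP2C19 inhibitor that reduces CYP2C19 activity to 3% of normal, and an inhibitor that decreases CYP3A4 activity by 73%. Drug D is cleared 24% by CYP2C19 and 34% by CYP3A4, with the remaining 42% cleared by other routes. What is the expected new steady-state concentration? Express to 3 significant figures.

81.7 mg/L

The CYP2C19 pathway (24% of clearance) drops to 0.03× activity: 0.24 × 0.03 = 0.0072.
The CYP3A4 pathway (34% of clearance) is reduced to 0.27× activity: 0.34 × 0.27 = 0.0918.
Non-CYP routes (42%) are unchanged.
CL_new/CL_old = 0.0072 + 0.0918 + 0.42 = 0.519.
New steady-state concentration = 42.4 / 0.519 = 81.7 mg/L (concentration scales inversely with clearance).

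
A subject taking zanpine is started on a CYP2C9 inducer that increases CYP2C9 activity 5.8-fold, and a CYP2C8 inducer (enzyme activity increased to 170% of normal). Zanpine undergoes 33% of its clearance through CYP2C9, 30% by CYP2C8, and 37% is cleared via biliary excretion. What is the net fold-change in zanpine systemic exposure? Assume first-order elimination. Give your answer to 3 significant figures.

The CYP2C9 pathway (33% of clearance) increases to 5.8× activity: 0.33 × 5.8 = 1.914.
The CYP2C8 pathway (30% of clearance) increases to 1.7× activity: 0.3 × 1.7 = 0.51.
The remaining 37% of clearance is unaffected.
Relative clearance = 1.914 + 0.51 + 0.37 = 2.794.
Net systemic exposure ratio = 1 / 2.794 = 0.358.

0.358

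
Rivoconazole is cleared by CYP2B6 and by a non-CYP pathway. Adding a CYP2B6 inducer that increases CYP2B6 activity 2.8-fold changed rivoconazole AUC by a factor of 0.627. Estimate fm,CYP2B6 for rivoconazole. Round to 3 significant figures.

Write x for the fraction cleared via CYP2B6. The observed AUC change means clearance rose to 1/0.627 = 1.595 of baseline.
Only the CYP2B6 route changed, so 1.595 = x·2.8 + (1 − x), giving x = 0.330.

0.330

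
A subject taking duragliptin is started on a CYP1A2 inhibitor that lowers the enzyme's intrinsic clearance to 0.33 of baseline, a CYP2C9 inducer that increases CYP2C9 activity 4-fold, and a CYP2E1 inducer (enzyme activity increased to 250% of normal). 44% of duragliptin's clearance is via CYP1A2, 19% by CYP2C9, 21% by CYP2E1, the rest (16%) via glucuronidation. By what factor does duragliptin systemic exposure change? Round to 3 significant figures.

CYP1A2: 0.44 × 0.33 = 0.1452
CYP2C9: 0.19 × 4 = 0.76
CYP2E1: 0.21 × 2.5 = 0.525
Other: 0.16 (unchanged)
Relative clearance = 0.1452 + 0.76 + 0.525 + 0.16 = 1.5902.
Because systemic exposure varies inversely with clearance, the combined effect is 1 / 1.5902 = 0.629.

0.629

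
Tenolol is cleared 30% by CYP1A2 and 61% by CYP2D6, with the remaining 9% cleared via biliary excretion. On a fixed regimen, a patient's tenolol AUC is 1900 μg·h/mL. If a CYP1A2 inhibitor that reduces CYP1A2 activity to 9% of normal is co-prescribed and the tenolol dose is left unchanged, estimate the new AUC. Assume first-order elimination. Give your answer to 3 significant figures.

2.61 × 10³ μg·h/mL

The CYP1A2 pathway (30% of clearance) falls to 0.09× activity: 0.3 × 0.09 = 0.027.
CYP2D6 (61%) and the residual 9% are unaffected.
CL_new/CL_old = 0.027 + 0.61 + 0.09 = 0.727.
With dosing unchanged, AUC scales as 1/CL: 1900 / 0.727 = 2.61 × 10³ μg·h/mL.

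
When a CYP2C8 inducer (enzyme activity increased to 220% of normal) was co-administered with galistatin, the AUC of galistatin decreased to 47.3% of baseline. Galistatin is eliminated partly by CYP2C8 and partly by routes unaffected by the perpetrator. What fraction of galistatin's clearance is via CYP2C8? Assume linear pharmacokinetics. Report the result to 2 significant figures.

Call the CYP2C8 fraction fm. After the interaction, CL_new/CL_old = fm × 2.2 + (1 − fm).
AUC ratio = 1 / (new CL fraction), so new CL fraction = 1 / 0.473 = 2.114.
fm × 2.2 + 1 − fm = 2.114  ⇒  fm × (2.2 − 1) = 1.114  ⇒  fm = 0.93.

0.93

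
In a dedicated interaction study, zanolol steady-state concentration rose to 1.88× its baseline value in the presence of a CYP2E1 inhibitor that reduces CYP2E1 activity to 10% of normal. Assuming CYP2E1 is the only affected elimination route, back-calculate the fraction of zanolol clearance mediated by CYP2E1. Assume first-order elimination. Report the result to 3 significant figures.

Let x = fm,CYP2E1. Because steady-state concentration ∝ 1/CL, relative clearance fell to 1/1.88 = 0.5319.
Only the CYP2E1 route changed, so 0.5319 = x·0.1 + (1 − x), giving x = 0.520.

0.520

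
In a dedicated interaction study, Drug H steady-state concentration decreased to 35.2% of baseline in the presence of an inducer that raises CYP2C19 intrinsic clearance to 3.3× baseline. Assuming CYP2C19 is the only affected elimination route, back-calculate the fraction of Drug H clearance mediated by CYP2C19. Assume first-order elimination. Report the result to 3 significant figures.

0.800

Let fm be the CYP2C19 fraction. New clearance relative to baseline = fm × 3.3 + (1 − fm).
Steady-state concentration ratio = 1 / (new CL fraction), so new CL fraction = 1 / 0.352 = 2.841.
fm × 3.3 + 1 − fm = 2.841  ⇒  fm × (3.3 − 1) = 1.841  ⇒  fm = 0.800.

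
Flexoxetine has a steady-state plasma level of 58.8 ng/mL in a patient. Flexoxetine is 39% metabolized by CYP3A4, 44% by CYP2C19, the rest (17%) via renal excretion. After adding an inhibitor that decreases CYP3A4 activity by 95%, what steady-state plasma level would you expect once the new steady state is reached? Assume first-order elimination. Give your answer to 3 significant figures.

CYP3A4: 0.39 × 0.05 = 0.0195
CYP2C19: 0.44 (unchanged)
Other: 0.17 (unchanged)
New clearance relative to baseline: 0.0195 + 0.44 + 0.17 = 0.6295.
With dosing unchanged, steady-state plasma level scales as 1/CL: 58.8 / 0.6295 = 93.4 ng/mL.

93.4 ng/mL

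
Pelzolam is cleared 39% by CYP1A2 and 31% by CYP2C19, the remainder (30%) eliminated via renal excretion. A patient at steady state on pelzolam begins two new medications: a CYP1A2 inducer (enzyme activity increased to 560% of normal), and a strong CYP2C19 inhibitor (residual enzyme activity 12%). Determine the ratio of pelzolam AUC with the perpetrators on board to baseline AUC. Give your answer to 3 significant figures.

0.397

CYP1A2: 0.39 × 5.6 = 2.184
CYP2C19: 0.31 × 0.12 = 0.0372
Other: 0.3 (unchanged)
CL_new/CL_old = 2.184 + 0.0372 + 0.3 = 2.5212.
Net AUC ratio = 1 / 2.5212 = 0.397.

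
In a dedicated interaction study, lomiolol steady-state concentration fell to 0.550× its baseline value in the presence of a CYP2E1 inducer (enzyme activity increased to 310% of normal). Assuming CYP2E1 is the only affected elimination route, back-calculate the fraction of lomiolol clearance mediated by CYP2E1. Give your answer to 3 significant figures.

CL'/CL = 1 / 0.550 = 1.818
3.1·fm + (1 − fm) = 1.818
fm = (1.818 − 1) / (3.1 − 1) = 0.390

0.390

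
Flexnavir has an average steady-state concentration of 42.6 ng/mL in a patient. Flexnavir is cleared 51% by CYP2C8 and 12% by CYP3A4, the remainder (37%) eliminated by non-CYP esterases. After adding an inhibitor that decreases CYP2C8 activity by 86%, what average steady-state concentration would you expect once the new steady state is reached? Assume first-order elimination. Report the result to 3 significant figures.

75.9 ng/mL

The CYP2C8 pathway (51% of clearance) is reduced to 0.14× activity: 0.51 × 0.14 = 0.0714.
CYP3A4 (12%) and the residual 37% are unaffected.
CL_new/CL_old = 0.0714 + 0.12 + 0.37 = 0.5614.
New average steady-state concentration = baseline ÷ relative clearance = 42.6 / 0.5614 = 75.9 ng/mL.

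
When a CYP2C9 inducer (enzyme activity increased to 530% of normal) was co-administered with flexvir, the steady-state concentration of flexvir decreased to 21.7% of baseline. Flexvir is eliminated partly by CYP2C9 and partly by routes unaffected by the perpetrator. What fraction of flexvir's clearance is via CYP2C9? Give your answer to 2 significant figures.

Call the CYP2C9 fraction fm. After the interaction, CL_new/CL_old = fm × 5.3 + (1 − fm).
Steady-state concentration ratio = 1 / (new CL fraction), so new CL fraction = 1 / 0.217 = 4.608.
fm × 5.3 + 1 − fm = 4.608  ⇒  fm × (5.3 − 1) = 3.608  ⇒  fm = 0.84.

0.84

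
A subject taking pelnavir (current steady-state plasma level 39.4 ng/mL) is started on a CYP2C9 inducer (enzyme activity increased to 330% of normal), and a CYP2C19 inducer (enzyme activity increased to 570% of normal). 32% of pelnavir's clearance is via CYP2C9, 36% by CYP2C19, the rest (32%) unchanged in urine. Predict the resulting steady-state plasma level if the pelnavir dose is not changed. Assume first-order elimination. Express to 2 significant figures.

The CYP2C9 pathway (32% of clearance) is boosted to 3.3× activity: 0.32 × 3.3 = 1.056.
The CYP2C19 pathway (36% of clearance) increases to 5.7× activity: 0.36 × 5.7 = 2.052.
The remaining 32% of clearance is unaffected.
Relative clearance = 1.056 + 2.052 + 0.32 = 3.428.
Dividing the baseline by the relative clearance: 39.4 / 3.428 = 11 ng/mL.

11 ng/mL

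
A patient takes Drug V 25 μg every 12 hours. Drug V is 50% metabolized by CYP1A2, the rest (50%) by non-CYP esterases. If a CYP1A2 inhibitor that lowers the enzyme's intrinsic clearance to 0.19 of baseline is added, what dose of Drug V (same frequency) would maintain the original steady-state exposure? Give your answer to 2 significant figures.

15 μg

CYP1A2: 0.5 × 0.19 = 0.095
Other: 0.5 (unchanged)
New clearance relative to baseline: 0.095 + 0.5 = 0.595.
Css,avg = (dose rate)/CL, so holding Css fixed requires dose ∝ CL: 25 × 0.595 = 15 μg.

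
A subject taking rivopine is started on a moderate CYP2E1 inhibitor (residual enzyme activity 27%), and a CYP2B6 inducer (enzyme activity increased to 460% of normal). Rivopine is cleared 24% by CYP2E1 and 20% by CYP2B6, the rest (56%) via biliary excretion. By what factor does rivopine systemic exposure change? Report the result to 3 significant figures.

CYP2E1: 0.24 × 0.27 = 0.0648
CYP2B6: 0.2 × 4.6 = 0.92
Other: 0.56 (unchanged)
New clearance relative to baseline: 0.0648 + 0.92 + 0.56 = 1.5448.
Because systemic exposure varies inversely with clearance, the combined effect is 1 / 1.5448 = 0.647.

0.647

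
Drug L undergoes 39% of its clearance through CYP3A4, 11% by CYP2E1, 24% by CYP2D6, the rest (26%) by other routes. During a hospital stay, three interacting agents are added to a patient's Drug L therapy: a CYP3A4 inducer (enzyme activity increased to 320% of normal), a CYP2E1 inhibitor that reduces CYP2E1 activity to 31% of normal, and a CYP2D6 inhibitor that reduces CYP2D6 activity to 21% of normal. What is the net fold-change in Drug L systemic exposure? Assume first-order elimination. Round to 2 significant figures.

0.63

The CYP3A4 pathway (39% of clearance) increases to 3.2× activity: 0.39 × 3.2 = 1.248.
The CYP2E1 pathway (11% of clearance) is reduced to 0.31× activity: 0.11 × 0.31 = 0.0341.
The CYP2D6 pathway (24% of clearance) falls to 0.21× activity: 0.24 × 0.21 = 0.0504.
Non-CYP routes (26%) are unchanged.
CL_new/CL_old = 1.248 + 0.0341 + 0.0504 + 0.26 = 1.5925.
Systemic exposure ∝ 1/CL: fold-change = 1 / 1.5925 = 0.63.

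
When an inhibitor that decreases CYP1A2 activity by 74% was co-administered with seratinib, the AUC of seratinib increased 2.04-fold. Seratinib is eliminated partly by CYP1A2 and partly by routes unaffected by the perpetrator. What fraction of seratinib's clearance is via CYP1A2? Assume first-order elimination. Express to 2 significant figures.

0.69

Write x for the fraction cleared via CYP1A2. The observed AUC change means clearance fell to 1/2.04 = 0.4902 of baseline.
Setting x·0.26 + (1 − x) = 0.4902 and solving: x = (0.4902 − 1)/(0.26 − 1) = 0.69.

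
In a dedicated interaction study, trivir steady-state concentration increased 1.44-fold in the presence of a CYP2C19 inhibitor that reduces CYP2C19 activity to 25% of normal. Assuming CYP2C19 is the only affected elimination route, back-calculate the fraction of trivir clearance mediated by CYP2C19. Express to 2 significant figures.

Let fm be the CYP2C19 fraction. New clearance relative to baseline = fm × 0.25 + (1 − fm).
Steady-state concentration ratio = 1 / (new CL fraction), so new CL fraction = 1 / 1.44 = 0.6944.
fm × 0.25 + 1 − fm = 0.6944  ⇒  fm × (0.25 − 1) = −0.3056  ⇒  fm = 0.41.

0.41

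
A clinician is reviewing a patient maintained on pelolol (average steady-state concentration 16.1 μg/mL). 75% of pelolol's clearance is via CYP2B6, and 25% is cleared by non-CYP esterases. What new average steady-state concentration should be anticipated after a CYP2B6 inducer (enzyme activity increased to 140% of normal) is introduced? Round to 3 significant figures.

12.4 μg/mL

The CYP2B6 pathway (75% of clearance) increases to 1.4× activity: 0.75 × 1.4 = 1.05.
Non-CYP routes (25%) are unchanged.
New clearance relative to baseline: 1.05 + 0.25 = 1.3.
With dosing unchanged, average steady-state concentration scales as 1/CL: 16.1 / 1.3 = 12.4 μg/mL.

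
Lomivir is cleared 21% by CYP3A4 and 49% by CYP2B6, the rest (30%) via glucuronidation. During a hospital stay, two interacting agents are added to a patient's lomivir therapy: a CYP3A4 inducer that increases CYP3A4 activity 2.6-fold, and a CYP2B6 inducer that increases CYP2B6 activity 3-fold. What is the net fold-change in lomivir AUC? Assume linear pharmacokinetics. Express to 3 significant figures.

CYP3A4: 0.21 × 2.6 = 0.546
CYP2B6: 0.49 × 3 = 1.47
Other: 0.3 (unchanged)
CL_new/CL_old = 0.546 + 1.47 + 0.3 = 2.316.
Because AUC varies inversely with clearance, the combined effect is 1 / 2.316 = 0.432.

0.432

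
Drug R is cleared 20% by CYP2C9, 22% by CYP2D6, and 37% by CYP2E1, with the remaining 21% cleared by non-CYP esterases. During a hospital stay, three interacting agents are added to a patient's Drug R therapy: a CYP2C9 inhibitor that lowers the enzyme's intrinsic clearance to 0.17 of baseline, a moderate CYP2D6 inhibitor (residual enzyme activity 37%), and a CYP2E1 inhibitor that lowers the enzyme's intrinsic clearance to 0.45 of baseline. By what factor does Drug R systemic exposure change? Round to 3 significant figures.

CYP2C9: 0.2 × 0.17 = 0.034
CYP2D6: 0.22 × 0.37 = 0.0814
CYP2E1: 0.37 × 0.45 = 0.1665
Other: 0.21 (unchanged)
Relative clearance = 0.034 + 0.0814 + 0.1665 + 0.21 = 0.4919.
Systemic exposure ∝ 1/CL: fold-change = 1 / 0.4919 = 2.03.

2.03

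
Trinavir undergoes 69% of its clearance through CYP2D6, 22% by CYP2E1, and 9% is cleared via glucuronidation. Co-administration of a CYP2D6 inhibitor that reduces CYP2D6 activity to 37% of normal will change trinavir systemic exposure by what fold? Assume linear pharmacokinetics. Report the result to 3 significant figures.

CYP2D6: 0.69 × 0.37 = 0.2553
CYP2E1: 0.22 (unchanged)
Other: 0.09 (unchanged)
Relative clearance = 0.2553 + 0.22 + 0.09 = 0.5653.
Since systemic exposure ∝ 1/CL, the ratio is 1 / 0.5653 = 1.77.

1.77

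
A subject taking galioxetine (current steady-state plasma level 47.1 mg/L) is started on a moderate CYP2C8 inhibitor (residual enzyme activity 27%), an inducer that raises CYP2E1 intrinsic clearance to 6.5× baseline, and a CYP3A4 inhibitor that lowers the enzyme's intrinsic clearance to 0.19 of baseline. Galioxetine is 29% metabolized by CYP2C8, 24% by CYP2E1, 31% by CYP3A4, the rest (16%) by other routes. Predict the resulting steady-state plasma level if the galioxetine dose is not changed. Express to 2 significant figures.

CYP2C8: 0.29 × 0.27 = 0.0783
CYP2E1: 0.24 × 6.5 = 1.56
CYP3A4: 0.31 × 0.19 = 0.0589
Other: 0.16 (unchanged)
New clearance relative to baseline: 0.0783 + 1.56 + 0.0589 + 0.16 = 1.8572.
New steady-state plasma level = 47.1 / 1.8572 = 25 mg/L (concentration scales inversely with clearance).

25 mg/L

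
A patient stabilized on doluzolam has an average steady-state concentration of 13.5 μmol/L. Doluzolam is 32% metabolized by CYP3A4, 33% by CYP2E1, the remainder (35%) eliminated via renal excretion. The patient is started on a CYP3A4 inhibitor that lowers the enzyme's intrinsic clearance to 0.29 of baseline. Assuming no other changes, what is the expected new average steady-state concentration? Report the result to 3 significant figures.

CYP3A4: 0.32 × 0.29 = 0.0928
CYP2E1: 0.33 (unchanged)
Other: 0.35 (unchanged)
Relative clearance = 0.0928 + 0.33 + 0.35 = 0.7728.
New average steady-state concentration = baseline ÷ relative clearance = 13.5 / 0.7728 = 17.5 μmol/L.

17.5 μmol/L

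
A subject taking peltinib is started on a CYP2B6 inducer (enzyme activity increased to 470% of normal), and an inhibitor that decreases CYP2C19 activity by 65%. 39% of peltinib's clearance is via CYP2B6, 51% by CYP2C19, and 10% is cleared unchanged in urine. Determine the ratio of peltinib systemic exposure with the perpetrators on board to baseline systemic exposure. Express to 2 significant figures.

CYP2B6: 0.39 × 4.7 = 1.833
CYP2C19: 0.51 × 0.35 = 0.1785
Other: 0.1 (unchanged)
CL_new/CL_old = 1.833 + 0.1785 + 0.1 = 2.1115.
Systemic exposure ∝ 1/CL: fold-change = 1 / 2.1115 = 0.47.

0.47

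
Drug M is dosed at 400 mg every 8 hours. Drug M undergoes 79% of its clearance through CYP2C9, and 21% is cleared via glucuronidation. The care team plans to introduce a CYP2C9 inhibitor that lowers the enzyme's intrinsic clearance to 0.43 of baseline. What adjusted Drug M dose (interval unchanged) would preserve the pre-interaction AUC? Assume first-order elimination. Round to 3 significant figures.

CYP2C9: 0.79 × 0.43 = 0.3397
Other: 0.21 (unchanged)
Relative clearance = 0.3397 + 0.21 = 0.5497.
Css,avg = (dose rate)/CL, so holding Css fixed requires dose ∝ CL: 400 × 0.5497 = 220 mg.

220 mg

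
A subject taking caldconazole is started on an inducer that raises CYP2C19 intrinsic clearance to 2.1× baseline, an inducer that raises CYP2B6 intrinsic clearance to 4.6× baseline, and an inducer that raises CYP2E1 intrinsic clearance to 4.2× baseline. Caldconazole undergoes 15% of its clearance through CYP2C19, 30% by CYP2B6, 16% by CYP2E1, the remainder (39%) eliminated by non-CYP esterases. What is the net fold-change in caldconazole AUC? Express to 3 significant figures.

0.363

CYP2C19: 0.15 × 2.1 = 0.315
CYP2B6: 0.3 × 4.6 = 1.38
CYP2E1: 0.16 × 4.2 = 0.672
Other: 0.39 (unchanged)
Relative clearance = 0.315 + 1.38 + 0.672 + 0.39 = 2.757.
Because AUC varies inversely with clearance, the combined effect is 1 / 2.757 = 0.363.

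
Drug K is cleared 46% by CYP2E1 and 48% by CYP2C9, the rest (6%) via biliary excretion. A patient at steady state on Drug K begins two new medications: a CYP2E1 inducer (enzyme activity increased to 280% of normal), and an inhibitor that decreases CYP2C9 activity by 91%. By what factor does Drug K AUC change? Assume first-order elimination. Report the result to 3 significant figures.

The CYP2E1 pathway (46% of clearance) is boosted to 2.8× activity: 0.46 × 2.8 = 1.288.
The CYP2C9 pathway (48% of clearance) is reduced to 0.09× activity: 0.48 × 0.09 = 0.0432.
Non-CYP routes (6%) are unchanged.
Relative clearance = 1.288 + 0.0432 + 0.06 = 1.3912.
Net AUC ratio = 1 / 1.3912 = 0.719.

0.719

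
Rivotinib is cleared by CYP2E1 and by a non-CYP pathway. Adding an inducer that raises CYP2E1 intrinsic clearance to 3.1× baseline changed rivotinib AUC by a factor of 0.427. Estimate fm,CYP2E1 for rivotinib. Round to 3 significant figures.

Write x for the fraction cleared via CYP2E1. The observed AUC change means clearance rose to 1/0.427 = 2.342 of baseline.
Setting x·3.1 + (1 − x) = 2.342 and solving: x = (2.342 − 1)/(3.1 − 1) = 0.639.

0.639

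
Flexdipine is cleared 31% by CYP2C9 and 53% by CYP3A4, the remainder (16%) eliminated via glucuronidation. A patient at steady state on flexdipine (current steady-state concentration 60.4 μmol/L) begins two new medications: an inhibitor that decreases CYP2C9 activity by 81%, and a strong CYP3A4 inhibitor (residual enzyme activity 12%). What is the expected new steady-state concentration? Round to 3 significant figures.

214 μmol/L

CYP2C9: 0.31 × 0.19 = 0.0589
CYP3A4: 0.53 × 0.12 = 0.0636
Other: 0.16 (unchanged)
CL_new/CL_old = 0.0589 + 0.0636 + 0.16 = 0.2825.
Dividing the baseline by the relative clearance: 60.4 / 0.2825 = 214 μmol/L.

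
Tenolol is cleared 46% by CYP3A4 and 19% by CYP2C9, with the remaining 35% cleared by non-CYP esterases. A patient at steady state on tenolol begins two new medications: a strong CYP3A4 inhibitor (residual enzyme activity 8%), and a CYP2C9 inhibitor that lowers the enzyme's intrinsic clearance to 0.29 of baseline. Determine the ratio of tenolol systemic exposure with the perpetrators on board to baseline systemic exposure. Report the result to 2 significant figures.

2.3

The CYP3A4 pathway (46% of clearance) is reduced to 0.08× activity: 0.46 × 0.08 = 0.0368.
The CYP2C9 pathway (19% of clearance) falls to 0.29× activity: 0.19 × 0.29 = 0.0551.
The remaining 35% of clearance is unaffected.
New clearance relative to baseline: 0.0368 + 0.0551 + 0.35 = 0.4419.
Net systemic exposure ratio = 1 / 0.4419 = 2.3.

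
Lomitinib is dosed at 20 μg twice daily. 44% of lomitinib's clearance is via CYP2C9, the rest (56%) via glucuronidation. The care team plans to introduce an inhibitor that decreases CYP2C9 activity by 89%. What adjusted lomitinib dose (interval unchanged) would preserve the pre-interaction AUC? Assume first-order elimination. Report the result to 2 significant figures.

CYP2C9: 0.44 × 0.11 = 0.0484
Other: 0.56 (unchanged)
CL_new/CL_old = 0.0484 + 0.56 = 0.6084.
To maintain the same steady-state level, dose must scale with clearance: new dose = 20 × 0.6084 = 12 μg.

12 μg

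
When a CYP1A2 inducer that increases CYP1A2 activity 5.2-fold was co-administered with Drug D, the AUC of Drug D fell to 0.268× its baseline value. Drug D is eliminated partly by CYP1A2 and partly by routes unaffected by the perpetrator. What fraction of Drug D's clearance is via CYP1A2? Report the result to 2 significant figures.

0.65

Let x = fm,CYP1A2. Because AUC ∝ 1/CL, relative clearance rose to 1/0.268 = 3.731.
Setting x·5.2 + (1 − x) = 3.731 and solving: x = (3.731 − 1)/(5.2 − 1) = 0.65.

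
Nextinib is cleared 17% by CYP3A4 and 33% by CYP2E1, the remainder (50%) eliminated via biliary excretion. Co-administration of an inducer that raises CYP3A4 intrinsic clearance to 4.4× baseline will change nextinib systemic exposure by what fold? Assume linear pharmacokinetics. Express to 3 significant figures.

0.634

The CYP3A4 pathway (17% of clearance) is boosted to 4.4× activity: 0.17 × 4.4 = 0.748.
CYP2E1 (33%) and the residual 50% are unaffected.
New clearance relative to baseline: 0.748 + 0.33 + 0.5 = 1.578.
Systemic exposure is inversely proportional to clearance, so the fold-change is 1 / 1.578 = 0.634.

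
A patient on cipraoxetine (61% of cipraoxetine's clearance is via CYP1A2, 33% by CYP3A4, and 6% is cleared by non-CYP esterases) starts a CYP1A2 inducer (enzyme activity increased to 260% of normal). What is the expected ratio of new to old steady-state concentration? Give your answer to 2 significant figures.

0.51

The CYP1A2 pathway (61% of clearance) is boosted to 2.6× activity: 0.61 × 2.6 = 1.586.
CYP3A4 (33%) and the residual 6% are unaffected.
Relative clearance = 1.586 + 0.33 + 0.06 = 1.976.
Steady-state concentration is inversely proportional to clearance, so the fold-change is 1 / 1.976 = 0.51.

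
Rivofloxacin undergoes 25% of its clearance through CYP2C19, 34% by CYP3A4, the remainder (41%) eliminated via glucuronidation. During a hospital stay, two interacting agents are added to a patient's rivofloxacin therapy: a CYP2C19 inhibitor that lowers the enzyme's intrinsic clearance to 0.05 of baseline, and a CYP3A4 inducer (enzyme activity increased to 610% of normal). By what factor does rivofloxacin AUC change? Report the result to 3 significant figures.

0.401

The CYP2C19 pathway (25% of clearance) drops to 0.05× activity: 0.25 × 0.05 = 0.0125.
The CYP3A4 pathway (34% of clearance) rises to 6.1× activity: 0.34 × 6.1 = 2.074.
Non-CYP routes (41%) are unchanged.
New clearance relative to baseline: 0.0125 + 2.074 + 0.41 = 2.4965.
AUC ∝ 1/CL: fold-change = 1 / 2.4965 = 0.401.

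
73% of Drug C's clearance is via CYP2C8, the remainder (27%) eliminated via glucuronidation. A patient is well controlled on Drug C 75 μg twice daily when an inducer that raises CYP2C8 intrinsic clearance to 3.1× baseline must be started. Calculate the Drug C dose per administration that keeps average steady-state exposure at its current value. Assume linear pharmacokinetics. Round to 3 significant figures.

CYP2C8: 0.73 × 3.1 = 2.263
Other: 0.27 (unchanged)
CL_new/CL_old = 2.263 + 0.27 = 2.533.
Css,avg = (dose rate)/CL, so holding Css fixed requires dose ∝ CL: 75 × 2.533 = 190 μg.

190 μg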